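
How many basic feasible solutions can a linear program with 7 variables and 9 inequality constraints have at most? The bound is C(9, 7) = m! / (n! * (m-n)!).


Each vertex corresponds to some choice of n active constraints out of m, so the number of vertices is at most C(m, n) = m! / (n!(m-n)!).
m = 9, n = 7
Numerator: 9 * 8 * 7 * 6 * 5 * 4 * 3
Denominator: 7! = 5040
C(9, 7) = 36


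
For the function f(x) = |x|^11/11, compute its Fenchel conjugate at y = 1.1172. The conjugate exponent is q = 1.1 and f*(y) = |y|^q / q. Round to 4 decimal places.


The conjugate exponent q satisfies 1/p + 1/q = 1.
p = 11, so q = 11/(11 - 1) = 1.1
|y|^q = 1.1172^1.1 = 1.1297
f*(1.1172) = 1.1297 / 1.1 = 1.027


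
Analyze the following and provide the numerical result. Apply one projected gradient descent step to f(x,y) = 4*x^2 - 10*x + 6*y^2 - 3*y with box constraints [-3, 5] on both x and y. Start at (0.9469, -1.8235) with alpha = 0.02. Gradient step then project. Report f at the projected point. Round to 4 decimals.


Step 1: Compute gradient at (0.9469, -1.8235).
grad_x = 2*4*0.9469 - 10 = -2.4248
grad_y = 2*6*-1.8235 - 3 = -24.882
Step 2: Gradient step.
x_raw = 0.9469 - 0.02*-2.4248 = 0.9954
y_raw = -1.8235 - 0.02*-24.882 = -1.3259
Step 3: Project onto [-3, 5].
x_proj = clip(0.9954) = 0.9954
y_proj = clip(-1.3259) = -1.3259
Step 4: Evaluate f.
f(0.9954, -1.3259) = 8.5343


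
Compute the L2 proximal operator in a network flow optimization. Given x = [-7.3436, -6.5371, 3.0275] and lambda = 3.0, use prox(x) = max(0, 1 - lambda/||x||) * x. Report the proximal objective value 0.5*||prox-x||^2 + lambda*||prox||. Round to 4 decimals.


Step 1: Compute ||x||.
||x|| = 10.2873
Step 2: Compute scaling factor.
scale = max(0, 1 - 3.0/10.2873) = 0.7084
Step 3: prox(x) = [-5.202, -4.6307, 2.1446]
||prox(x)|| = 7.2873
Step 4: Proximal objective.
0.5*||prox-x||^2 = 4.5
lambda*||prox|| = 21.8619
Total = 26.3618


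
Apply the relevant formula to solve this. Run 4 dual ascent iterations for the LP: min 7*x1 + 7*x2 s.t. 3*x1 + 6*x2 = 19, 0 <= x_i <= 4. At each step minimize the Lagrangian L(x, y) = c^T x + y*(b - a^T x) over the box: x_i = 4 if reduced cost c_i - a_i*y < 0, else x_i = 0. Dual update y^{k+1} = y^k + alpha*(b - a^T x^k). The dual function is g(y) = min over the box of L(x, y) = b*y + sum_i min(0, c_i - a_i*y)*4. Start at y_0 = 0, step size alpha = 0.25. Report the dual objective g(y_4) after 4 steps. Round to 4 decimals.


Dual ascent for LP: min 7*x1 + 7*x2, 3*x1 + 6*x2 = 19, 0 <= x_i <= 4
Step 1: y^k = 0.0, reduced costs: (7.0, 7.0)
  x^k = (0.0, 0.0), subgradient = b - a^T x = 19.0
  y^{k+1} = 0.0 + 0.25*19.0 = 4.75
Step 2: y^k = 4.75, reduced costs: (-7.25, -21.5)
  x^k = (4.0, 4.0), subgradient = b - a^T x = -17.0
  y^{k+1} = 4.75 + 0.25*-17.0 = 0.5
Step 3: y^k = 0.5, reduced costs: (5.5, 4.0)
  x^k = (0.0, 0.0), subgradient = b - a^T x = 19.0
  y^{k+1} = 0.5 + 0.25*19.0 = 5.25
Step 4: y^k = 5.25, reduced costs: (-8.75, -24.5)
  x^k = (4.0, 4.0), subgradient = b - a^T x = -17.0
  y^{k+1} = 5.25 + 0.25*-17.0 = 1.0
Dual objective at y_4 = 1.0: reduced costs (4.0, 1.0), box minimizer x = (0.0, 0.0)
g(y_4) = b*y + (c1 - a1*y)*x1 + (c2 - a2*y)*x2 = 19*1.0 + 4.0*0.0 + 1.0*0.0 = 19.0 + 0.0 + 0.0 = 19.0


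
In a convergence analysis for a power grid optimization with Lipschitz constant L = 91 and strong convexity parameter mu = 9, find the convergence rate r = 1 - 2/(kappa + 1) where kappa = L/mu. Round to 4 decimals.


Step 1: Compute the condition number.
kappa = L/mu = 91/9 = 10.1111
Step 2: Compute the convergence rate.
r = 1 - 2/(kappa + 1) = 1 - 2*mu/(L + mu) = (L - mu)/(L + mu) = 82/100 = 0.82


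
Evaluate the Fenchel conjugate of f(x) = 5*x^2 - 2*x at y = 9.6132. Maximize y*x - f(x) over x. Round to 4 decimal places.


f*(y) = sup_x {y*x - a*x^2 - b*x} = sup_x {(y-b)*x - a*x^2}
FOC: (y - b) - 2a*x = 0 => x* = (y - b)/(2a)
x* = (9.6132 + 2)/(2*5) = 1.1613
f*(9.6132) = (y-b)^2/(4a) = (9.6132 + 2)^2/(4*5)
= 134.8664/20 = 6.7433


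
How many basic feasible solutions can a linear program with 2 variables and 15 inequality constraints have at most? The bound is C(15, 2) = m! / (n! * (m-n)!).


Each vertex corresponds to some choice of n active constraints out of m, so the number of vertices is at most C(m, n) = m! / (n!(m-n)!).
m = 15, n = 2
Numerator: 15 * 14
Denominator: 2! = 2
C(15, 2) = 105


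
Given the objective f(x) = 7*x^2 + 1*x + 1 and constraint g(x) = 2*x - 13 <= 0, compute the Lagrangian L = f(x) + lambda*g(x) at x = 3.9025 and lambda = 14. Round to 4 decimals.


Step 1: Evaluate f(x).
f(3.9025) = 7*3.9025^2 + 1*3.9025 + 1 = 111.509
Step 2: Evaluate g(x).
g(3.9025) = 2*3.9025 - 13 = -5.195
Step 3: Compute Lagrangian.
L = 111.509 + 14*-5.195 = 38.779


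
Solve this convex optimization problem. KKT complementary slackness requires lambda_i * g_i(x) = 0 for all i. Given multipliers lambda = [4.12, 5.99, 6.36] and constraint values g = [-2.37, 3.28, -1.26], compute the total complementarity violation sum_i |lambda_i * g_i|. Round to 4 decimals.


KKT complementary slackness check:
lambda_1 * g_1 = 4.12 * -2.37 = -9.7644
lambda_2 * g_2 = 5.99 * 3.28 = 19.6472
lambda_3 * g_3 = 6.36 * -1.26 = -8.0136
Total violation = 9.7644 + 19.6472 + 8.0136 = 37.4252


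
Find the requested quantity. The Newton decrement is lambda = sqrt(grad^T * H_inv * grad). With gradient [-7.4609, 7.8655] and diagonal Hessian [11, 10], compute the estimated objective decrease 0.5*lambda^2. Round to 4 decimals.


Step 1: H is diagonal, so H^(-1) * g = [-0.6783, 0.7866].
Step 2: g^T H^(-1) g = sum_i g_i^2 / H_ii
  = (-7.4609)^2/11 + (7.8655)^2/10
  = 5.0605 + 6.1866 = 11.2471
Step 3: Objective decrease = 0.5 * g^T H^(-1) g = 5.6235


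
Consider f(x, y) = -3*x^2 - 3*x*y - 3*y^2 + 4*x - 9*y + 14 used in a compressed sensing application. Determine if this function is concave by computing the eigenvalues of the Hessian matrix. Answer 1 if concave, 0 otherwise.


The Hessian of f(x,y) = -3*x^2 - 3*x*y - 3*y^2 + 4*x - 9*y + 14 is:
H = [[-6, -3], [-3, -6]]
Trace = -6 - 6 = -12
Determinant = -6*-6 - (-3)^2 = 27
Discriminant = (-12)^2 - 4*27 = 36.0
Eigenvalues: lambda_1 = -9.0, lambda_2 = -3.0
The function is concave.

1


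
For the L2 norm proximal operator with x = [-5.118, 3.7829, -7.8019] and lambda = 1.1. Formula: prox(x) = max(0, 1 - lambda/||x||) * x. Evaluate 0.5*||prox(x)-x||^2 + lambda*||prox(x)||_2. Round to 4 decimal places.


Step 1: Compute ||x||.
||x|| = 10.0685
Step 2: Compute scaling factor.
scale = max(0, 1 - 1.1/10.0685) = 0.8907
Step 3: prox(x) = [-4.5588, 3.3696, -6.9495]
||prox(x)|| = 8.9685
Step 4: Proximal objective.
0.5*||prox-x||^2 = 0.605
lambda*||prox|| = 9.8654
Total = 10.4703


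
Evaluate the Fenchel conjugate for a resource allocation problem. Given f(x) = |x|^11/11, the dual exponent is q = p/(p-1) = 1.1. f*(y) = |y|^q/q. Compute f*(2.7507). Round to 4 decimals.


The conjugate exponent q satisfies 1/p + 1/q = 1.
p = 11, so q = 11/(11 - 1) = 1.1
|y|^q = 2.7507^1.1 = 3.0436
f*(2.7507) = 3.0436 / 1.1 = 2.7669


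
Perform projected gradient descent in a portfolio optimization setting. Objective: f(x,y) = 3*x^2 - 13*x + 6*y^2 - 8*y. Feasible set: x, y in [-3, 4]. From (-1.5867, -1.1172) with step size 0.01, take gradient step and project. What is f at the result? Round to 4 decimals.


Step 1: Compute gradient at (-1.5867, -1.1172).
grad_x = 2*3*-1.5867 - 13 = -22.5202
grad_y = 2*6*-1.1172 - 8 = -21.4064
Step 2: Gradient step.
x_raw = -1.5867 - 0.01*-22.5202 = -1.3615
y_raw = -1.1172 - 0.01*-21.4064 = -0.9031
Step 3: Project onto [-3, 4].
x_proj = clip(-1.3615) = -1.3615
y_proj = clip(-0.9031) = -0.9031
Step 4: Evaluate f.
f(-1.3615, -0.9031) = 35.3795


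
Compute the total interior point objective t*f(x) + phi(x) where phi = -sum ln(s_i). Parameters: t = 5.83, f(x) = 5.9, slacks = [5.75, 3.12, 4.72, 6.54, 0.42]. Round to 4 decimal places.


Step 1: Compute log-barrier.
ln values: [1.7492, 1.1378, 1.5518, 1.8779, -0.8675]
phi = -(1.7492 + 1.1378 + 1.5518 + 1.8779 - 0.8675) = -5.4493
Step 2: Compute augmented objective.
t*f(x) = 5.83*5.9 = 34.397
Total = 34.397 - 5.4493 = 28.9477


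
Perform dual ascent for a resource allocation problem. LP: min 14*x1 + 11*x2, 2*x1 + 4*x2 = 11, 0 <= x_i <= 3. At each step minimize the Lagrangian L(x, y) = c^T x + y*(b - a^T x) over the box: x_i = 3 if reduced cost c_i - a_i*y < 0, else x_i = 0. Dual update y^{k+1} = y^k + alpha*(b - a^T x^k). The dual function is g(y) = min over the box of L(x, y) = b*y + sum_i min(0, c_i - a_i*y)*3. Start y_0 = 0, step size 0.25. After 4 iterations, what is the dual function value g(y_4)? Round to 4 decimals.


Dual ascent for LP: min 14*x1 + 11*x2, 2*x1 + 4*x2 = 11, 0 <= x_i <= 3
Step 1: y^k = 0.0, reduced costs: (14.0, 11.0)
  x^k = (0.0, 0.0), subgradient = b - a^T x = 11.0
  y^{k+1} = 0.0 + 0.25*11.0 = 2.75
Step 2: y^k = 2.75, reduced costs: (8.5, 0.0)
  x^k = (0.0, 0.0), subgradient = b - a^T x = 11.0
  y^{k+1} = 2.75 + 0.25*11.0 = 5.5
Step 3: y^k = 5.5, reduced costs: (3.0, -11.0)
  x^k = (0.0, 3.0), subgradient = b - a^T x = -1.0
  y^{k+1} = 5.5 + 0.25*-1.0 = 5.25
Step 4: y^k = 5.25, reduced costs: (3.5, -10.0)
  x^k = (0.0, 3.0), subgradient = b - a^T x = -1.0
  y^{k+1} = 5.25 + 0.25*-1.0 = 5.0
Dual objective at y_4 = 5.0: reduced costs (4.0, -9.0), box minimizer x = (0.0, 3.0)
g(y_4) = b*y + (c1 - a1*y)*x1 + (c2 - a2*y)*x2 = 11*5.0 + 4.0*0.0 + (-9.0)*3.0 = 55.0 + 0.0 - 27.0 = 28.0


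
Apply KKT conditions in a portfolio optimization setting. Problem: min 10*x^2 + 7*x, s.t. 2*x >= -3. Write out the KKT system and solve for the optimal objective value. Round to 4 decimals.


Step 1: Try lambda = 0 (constraint inactive).
Stationarity: 2*10*x + 7 = 0
x* = -7/(2*10) = -0.35
Check constraint: 2*-0.35 = -0.7 >= -3 -- satisfied.
Step 2: Compute optimal value.
f(x*) = 10*(-0.35)^2 + 7*(-0.35) = -1.225


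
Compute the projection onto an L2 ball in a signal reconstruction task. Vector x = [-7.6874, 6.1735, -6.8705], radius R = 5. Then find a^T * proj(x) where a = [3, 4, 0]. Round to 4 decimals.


Step 1: Compute ||x|| (intermediates to 6 decimals).
||x|| = sqrt((-7.6874)^2 + 6.1735^2 + (-6.8705)^2) = 12.017154
Step 2: Project.
Since ||x|| > R, scale = R/||x|| = 5/12.017154 = 0.416072, proj(x) = scale * x
proj(x) = [-3.198512, 2.56862, -2.858623]
Step 3: Dot product.
a^T * proj(x) = 3*(-3.198512) + 4*2.56862 + 0*(-2.858623) = 0.6789


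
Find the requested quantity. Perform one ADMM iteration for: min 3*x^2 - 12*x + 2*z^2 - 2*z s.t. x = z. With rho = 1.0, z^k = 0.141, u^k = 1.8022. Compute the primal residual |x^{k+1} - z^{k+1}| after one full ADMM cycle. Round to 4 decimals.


ADMM iteration with rho = 1.0, z^k = 0.141, u^k = 1.8022
Step 1: x-update.
Minimize 3*x^2 - 12*x + (1.0/2)*(x - 0.141 + 1.8022)^2
FOC: (2*3 + 1.0)*x = 12 + 1.0*(0.141 - 1.8022)
x^{k+1} = 1.477
Step 2: z-update.
Minimize 2*z^2 - 2*z + (1.0/2)*(1.477 - z + 1.8022)^2
FOC: (2*2 + 1.0)*z = 2 + 1.0*(1.477 + 1.8022)
z^{k+1} = 1.0558
Step 3: u-update.
u^{k+1} = 1.8022 + 1.477 - 1.0558 = 2.2233
Step 4: Primal residual = |1.477 - 1.0558| = 0.4211


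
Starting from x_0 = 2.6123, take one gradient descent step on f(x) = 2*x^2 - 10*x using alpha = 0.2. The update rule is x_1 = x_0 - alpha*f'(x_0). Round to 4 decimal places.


We compute the gradient at x_0 and apply the update.
f'(x) = 4*x - 10
f'(2.6123) = 4*2.6123 - 10 = 0.4492
x_1 = 2.6123 - 0.2*0.4492 = 2.5225


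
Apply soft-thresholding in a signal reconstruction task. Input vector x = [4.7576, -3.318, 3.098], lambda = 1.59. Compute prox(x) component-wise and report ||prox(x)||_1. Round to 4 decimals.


Soft-thresholding with lambda = 1.59:
prox(4.7576) = sign(4.7576)*max(|4.7576| - 1.59, 0) = 3.1676
prox(-3.318) = sign(-3.318)*max(|-3.318| - 1.59, 0) = -1.728
prox(3.098) = sign(3.098)*max(|3.098| - 1.59, 0) = 1.508
prox(x) = [3.1676, -1.728, 1.508]
||prox(x)||_1 = 3.1676 + 1.728 + 1.508 = 6.4036


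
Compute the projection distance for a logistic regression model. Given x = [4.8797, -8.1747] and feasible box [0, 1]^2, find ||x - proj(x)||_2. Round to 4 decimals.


Project each component onto [0, 1].
clip(4.8797) = 1.0, clip(-8.1747) = 0.0
Projection = [1.0, 0.0]
Squared diffs: [15.0521, 66.8257]
Distance = sqrt(81.8778) = 9.0486


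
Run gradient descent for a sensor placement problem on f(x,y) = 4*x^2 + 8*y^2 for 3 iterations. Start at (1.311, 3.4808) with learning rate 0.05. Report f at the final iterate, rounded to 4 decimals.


Gradient descent on f(x,y) = 4*x^2 + 8*y^2.
Starting point: (1.311, 3.4808), alpha = 0.05
Step 1: grad_x = 2*4*1.311 = 10.488, grad_y = 2*8*3.4808 = 55.6928
  x_1 = 1.311 - 0.05*10.488 = 0.7866
  y_1 = 3.4808 - 0.05*55.6928 = 0.6962
Step 2: grad_x = 2*4*0.7866 = 6.2928, grad_y = 2*8*0.6962 = 11.1386
  x_2 = 0.7866 - 0.05*6.2928 = 0.472
  y_2 = 0.6962 - 0.05*11.1386 = 0.1392
Step 3: grad_x = 2*4*0.472 = 3.7757, grad_y = 2*8*0.1392 = 2.2277
  x_3 = 0.472 - 0.05*3.7757 = 0.2832
  y_3 = 0.1392 - 0.05*2.2277 = 0.0278
f(0.2832, 0.0278) = 4*0.2832^2 + 8*0.0278^2 = 0.327


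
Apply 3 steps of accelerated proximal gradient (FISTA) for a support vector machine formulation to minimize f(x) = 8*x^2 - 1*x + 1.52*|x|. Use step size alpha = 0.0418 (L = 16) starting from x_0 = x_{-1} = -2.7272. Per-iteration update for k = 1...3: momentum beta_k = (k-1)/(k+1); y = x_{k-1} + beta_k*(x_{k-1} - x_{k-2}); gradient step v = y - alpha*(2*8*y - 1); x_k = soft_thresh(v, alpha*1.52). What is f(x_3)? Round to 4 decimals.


FISTA on f(x) = 8*x^2 - 1*x + 1.52*|x|
L = 16, alpha = 0.0418
Iteration 1: beta = 0.0, y = -2.7272 + 0.0*(-2.7272 + 2.7272) = -2.7272
  grad(y) = -44.6352, v = y - alpha*grad = -0.8614
  prox(v) = soft_thresh(-0.8614, 0.0635) = -0.7979
Iteration 2: beta = 0.3333, y = -0.7979 + 0.3333*(-0.7979 + 2.7272) = -0.1548
  grad(y) = -3.4771, v = y - alpha*grad = -0.0095
  prox(v) = soft_thresh(-0.0095, 0.0635) = 0.0
Iteration 3: beta = 0.5, y = 0.0 + 0.5*(0.0 + 0.7979) = 0.399
  grad(y) = 5.3833, v = y - alpha*grad = 0.1739
  prox(v) = soft_thresh(0.1739, 0.0635) = 0.1104
f(x_3) = 8*0.1104^2 - 1*0.1104 + 1.52*|0.1104| = 0.1549


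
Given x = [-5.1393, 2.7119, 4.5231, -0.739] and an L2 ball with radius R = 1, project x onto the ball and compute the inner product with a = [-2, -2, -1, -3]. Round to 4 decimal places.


Step 1: Compute ||x|| (intermediates to 6 decimals).
||x|| = sqrt((-5.1393)^2 + 2.7119^2 + 4.5231^2 + (-0.739)^2) = 7.400768
Step 2: Project.
Since ||x|| > R, scale = R/||x|| = 1/7.400768 = 0.135121, proj(x) = scale * x
proj(x) = [-0.694427, 0.366435, 0.611166, -0.099854]
Step 3: Dot product.
a^T * proj(x) = -2*(-0.694427) - 2*0.366435 - 1*0.611166 - 3*(-0.099854) = 0.3444


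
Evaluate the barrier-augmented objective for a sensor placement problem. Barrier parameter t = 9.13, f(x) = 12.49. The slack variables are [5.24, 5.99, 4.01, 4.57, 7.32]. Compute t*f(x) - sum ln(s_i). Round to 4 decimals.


Step 1: Compute log-barrier.
ln values: [1.6563, 1.7901, 1.3888, 1.5195, 1.9906]
phi = -(1.6563 + 1.7901 + 1.3888 + 1.5195 + 1.9906) = -8.3453
Step 2: Compute augmented objective.
t*f(x) = 9.13*12.49 = 114.0337
Total = 114.0337 - 8.3453 = 105.6884


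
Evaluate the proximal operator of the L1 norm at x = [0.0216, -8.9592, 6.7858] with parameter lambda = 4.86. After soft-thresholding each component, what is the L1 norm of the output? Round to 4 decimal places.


Soft-thresholding with lambda = 4.86:
prox(0.0216) = sign(0.0216)*max(|0.0216| - 4.86, 0) = 0.0
prox(-8.9592) = sign(-8.9592)*max(|-8.9592| - 4.86, 0) = -4.0992
prox(6.7858) = sign(6.7858)*max(|6.7858| - 4.86, 0) = 1.9258
prox(x) = [0.0, -4.0992, 1.9258]
||prox(x)||_1 = 0.0 + 4.0992 + 1.9258 = 6.025


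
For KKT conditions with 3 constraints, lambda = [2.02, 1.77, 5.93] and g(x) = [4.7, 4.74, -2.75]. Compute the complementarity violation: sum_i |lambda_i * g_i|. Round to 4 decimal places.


KKT complementary slackness check:
lambda_1 * g_1 = 2.02 * 4.7 = 9.494
lambda_2 * g_2 = 1.77 * 4.74 = 8.3898
lambda_3 * g_3 = 5.93 * -2.75 = -16.3075
Total violation = 9.494 + 8.3898 + 16.3075 = 34.1913


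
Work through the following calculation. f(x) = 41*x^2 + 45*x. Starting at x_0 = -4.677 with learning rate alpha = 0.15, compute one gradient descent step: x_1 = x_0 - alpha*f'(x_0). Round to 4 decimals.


We compute the gradient at x_0 and apply the update.
f'(x) = 82*x + 45
f'(-4.677) = 82*-4.677 + 45 = -338.514
x_1 = -4.677 - 0.15*-338.514 = 46.1001


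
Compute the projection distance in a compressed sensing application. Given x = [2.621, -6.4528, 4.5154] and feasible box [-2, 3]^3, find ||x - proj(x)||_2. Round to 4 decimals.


Project each component onto [-2, 3].
clip(2.621) = 2.621, clip(-6.4528) = -2.0, clip(4.5154) = 3.0
Projection = [2.621, -2.0, 3.0]
Squared diffs: [0.0, 19.8274, 2.2964]
Distance = sqrt(22.1238) = 4.7036


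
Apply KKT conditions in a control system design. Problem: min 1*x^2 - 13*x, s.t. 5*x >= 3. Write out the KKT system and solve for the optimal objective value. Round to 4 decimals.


Step 1: Try lambda = 0 (constraint inactive).
Stationarity: 2*1*x - 13 = 0
x* = 13/(2*1) = 6.5
Check constraint: 5*6.5 = 32.5 >= 3 -- satisfied.
Step 2: Compute optimal value.
f(x*) = 1*6.5^2 - 13*6.5 = -42.25


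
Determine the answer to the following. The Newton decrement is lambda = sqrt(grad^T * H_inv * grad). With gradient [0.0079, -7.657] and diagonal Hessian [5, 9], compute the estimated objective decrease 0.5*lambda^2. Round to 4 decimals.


Step 1: H is diagonal, so H^(-1) * g = [0.0016, -0.8508].
Step 2: g^T H^(-1) g = sum_i g_i^2 / H_ii
  = (0.0079)^2/5 + (-7.657)^2/9
  = 0.0 + 6.5144 = 6.5144
Step 3: Objective decrease = 0.5 * g^T H^(-1) g = 3.2572


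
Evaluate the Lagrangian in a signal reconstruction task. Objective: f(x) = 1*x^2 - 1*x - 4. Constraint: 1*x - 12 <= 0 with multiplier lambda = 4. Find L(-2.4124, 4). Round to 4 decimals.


Step 1: Evaluate f(x).
f(-2.4124) = 1*(-2.4124)^2 - 1*(-2.4124) - 4 = 4.2321
Step 2: Evaluate g(x).
g(-2.4124) = 1*-2.4124 - 12 = -14.4124
Step 3: Compute Lagrangian.
L = 4.2321 + 4*-14.4124 = -53.4175


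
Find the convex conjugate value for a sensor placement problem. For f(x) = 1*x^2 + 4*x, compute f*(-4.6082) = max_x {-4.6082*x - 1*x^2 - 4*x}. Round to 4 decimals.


f*(y) = sup_x {y*x - a*x^2 - b*x} = sup_x {(y-b)*x - a*x^2}
FOC: (y - b) - 2a*x = 0 => x* = (y - b)/(2a)
x* = (-4.6082 - 4)/(2*1) = -4.3041
f*(-4.6082) = (y-b)^2/(4a) = (-4.6082 - 4)^2/(4*1)
= 74.1011/4 = 18.5253


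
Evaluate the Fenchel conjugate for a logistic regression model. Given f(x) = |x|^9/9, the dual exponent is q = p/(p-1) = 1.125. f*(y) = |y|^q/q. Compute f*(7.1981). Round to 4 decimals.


The conjugate exponent q satisfies 1/p + 1/q = 1.
p = 9, so q = 9/(9 - 1) = 1.125
|y|^q = 7.1981^1.125 = 9.2123
f*(7.1981) = 9.2123 / 1.125 = 8.1887


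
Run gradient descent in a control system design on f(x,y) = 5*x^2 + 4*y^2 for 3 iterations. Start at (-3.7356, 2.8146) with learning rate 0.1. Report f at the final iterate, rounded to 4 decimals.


Gradient descent on f(x,y) = 5*x^2 + 4*y^2.
Starting point: (-3.7356, 2.8146), alpha = 0.1
Step 1: grad_x = 2*5*-3.7356 = -37.356, grad_y = 2*4*2.8146 = 22.5168
  x_1 = -3.7356 - 0.1*-37.356 = 0.0
  y_1 = 2.8146 - 0.1*22.5168 = 0.5629
Step 2: grad_x = 2*5*0.0 = 0.0, grad_y = 2*4*0.5629 = 4.5034
  x_2 = 0.0 - 0.1*0.0 = 0.0
  y_2 = 0.5629 - 0.1*4.5034 = 0.1126
Step 3: grad_x = 2*5*0.0 = 0.0, grad_y = 2*4*0.1126 = 0.9007
  x_3 = 0.0 - 0.1*0.0 = 0.0
  y_3 = 0.1126 - 0.1*0.9007 = 0.0225
f(0.0, 0.0225) = 5*0.0^2 + 4*0.0225^2 = 0.002


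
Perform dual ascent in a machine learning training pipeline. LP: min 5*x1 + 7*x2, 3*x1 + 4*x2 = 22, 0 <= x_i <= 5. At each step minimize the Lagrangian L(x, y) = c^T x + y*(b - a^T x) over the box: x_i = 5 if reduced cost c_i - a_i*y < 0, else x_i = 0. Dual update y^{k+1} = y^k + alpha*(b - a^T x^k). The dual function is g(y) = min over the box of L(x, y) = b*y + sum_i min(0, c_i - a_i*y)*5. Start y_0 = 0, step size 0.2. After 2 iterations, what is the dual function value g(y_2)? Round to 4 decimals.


Dual ascent for LP: min 5*x1 + 7*x2, 3*x1 + 4*x2 = 22, 0 <= x_i <= 5
Step 1: y^k = 0.0, reduced costs: (5.0, 7.0)
  x^k = (0.0, 0.0), subgradient = b - a^T x = 22.0
  y^{k+1} = 0.0 + 0.2*22.0 = 4.4
Step 2: y^k = 4.4, reduced costs: (-8.2, -10.6)
  x^k = (5.0, 5.0), subgradient = b - a^T x = -13.0
  y^{k+1} = 4.4 + 0.2*-13.0 = 1.8
Dual objective at y_2 = 1.8: reduced costs (-0.4, -0.2), box minimizer x = (5.0, 5.0)
g(y_2) = b*y + (c1 - a1*y)*x1 + (c2 - a2*y)*x2 = 22*1.8 + (-0.4)*5.0 + (-0.2)*5.0 = 39.6 - 2.0 - 1.0 = 36.6


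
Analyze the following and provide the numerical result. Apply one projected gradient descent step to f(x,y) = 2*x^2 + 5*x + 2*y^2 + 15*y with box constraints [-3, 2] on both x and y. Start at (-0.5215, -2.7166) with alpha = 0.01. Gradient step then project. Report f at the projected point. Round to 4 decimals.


Step 1: Compute gradient at (-0.5215, -2.7166).
grad_x = 2*2*-0.5215 + 5 = 2.914
grad_y = 2*2*-2.7166 + 15 = 4.1336
Step 2: Gradient step.
x_raw = -0.5215 - 0.01*2.914 = -0.5506
y_raw = -2.7166 - 0.01*4.1336 = -2.7579
Step 3: Project onto [-3, 2].
x_proj = clip(-0.5506) = -0.5506
y_proj = clip(-2.7579) = -2.7579
Step 4: Evaluate f.
f(-0.5506, -2.7579) = -28.3034


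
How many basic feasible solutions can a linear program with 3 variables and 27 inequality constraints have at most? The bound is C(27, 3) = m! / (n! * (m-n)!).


Each vertex corresponds to some choice of n active constraints out of m, so the number of vertices is at most C(m, n) = m! / (n!(m-n)!).
m = 27, n = 3
Numerator: 27 * 26 * 25
Denominator: 3! = 6
C(27, 3) = 2925


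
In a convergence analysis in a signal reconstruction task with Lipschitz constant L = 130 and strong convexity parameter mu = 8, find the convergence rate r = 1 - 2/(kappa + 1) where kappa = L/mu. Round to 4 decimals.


Step 1: Compute the condition number.
kappa = L/mu = 130/8 = 16.25
Step 2: Compute the convergence rate.
r = 1 - 2/(kappa + 1) = 1 - 2*mu/(L + mu) = (L - mu)/(L + mu) = 122/138 = 0.8841


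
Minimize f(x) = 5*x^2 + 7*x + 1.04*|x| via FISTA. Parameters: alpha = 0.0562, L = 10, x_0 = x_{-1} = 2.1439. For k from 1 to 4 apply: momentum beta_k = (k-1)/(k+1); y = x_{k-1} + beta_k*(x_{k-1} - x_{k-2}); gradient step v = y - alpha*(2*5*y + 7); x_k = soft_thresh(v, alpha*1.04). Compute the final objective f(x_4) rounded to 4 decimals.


FISTA on f(x) = 5*x^2 + 7*x + 1.04*|x|
L = 10, alpha = 0.0562
Iteration 1: beta = 0.0, y = 2.1439 + 0.0*(2.1439 - 2.1439) = 2.1439
  grad(y) = 28.439, v = y - alpha*grad = 0.5456
  prox(v) = soft_thresh(0.5456, 0.0584) = 0.4872
Iteration 2: beta = 0.3333, y = 0.4872 + 0.3333*(0.4872 - 2.1439) = -0.0651
  grad(y) = 6.3494, v = y - alpha*grad = -0.4219
  prox(v) = soft_thresh(-0.4219, 0.0584) = -0.3634
Iteration 3: beta = 0.5, y = -0.3634 + 0.5*(-0.3634 - 0.4872) = -0.7888
  grad(y) = -0.8876, v = y - alpha*grad = -0.7389
  prox(v) = soft_thresh(-0.7389, 0.0584) = -0.6804
Iteration 4: beta = 0.6, y = -0.6804 + 0.6*(-0.6804 + 0.3634) = -0.8706
  grad(y) = -1.7062, v = y - alpha*grad = -0.7747
  prox(v) = soft_thresh(-0.7747, 0.0584) = -0.7163
f(x_4) = 5*(-0.7163)^2 + 7*(-0.7163) + 1.04*|-0.7163| = -1.7037


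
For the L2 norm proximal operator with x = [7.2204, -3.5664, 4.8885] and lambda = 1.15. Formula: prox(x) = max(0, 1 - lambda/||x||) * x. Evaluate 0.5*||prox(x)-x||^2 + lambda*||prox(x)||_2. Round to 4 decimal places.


Step 1: Compute ||x||.
||x|| = 9.4208
Step 2: Compute scaling factor.
scale = max(0, 1 - 1.15/9.4208) = 0.8779
Step 3: prox(x) = [6.339, -3.131, 4.2918]
||prox(x)|| = 8.2708
Step 4: Proximal objective.
0.5*||prox-x||^2 = 0.6613
lambda*||prox|| = 9.5114
Total = 10.1726


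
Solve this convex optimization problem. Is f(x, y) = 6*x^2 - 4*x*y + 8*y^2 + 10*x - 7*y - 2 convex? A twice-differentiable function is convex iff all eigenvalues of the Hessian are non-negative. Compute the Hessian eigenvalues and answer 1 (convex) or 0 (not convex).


The Hessian of f(x,y) = 6*x^2 - 4*x*y + 8*y^2 + 10*x - 7*y - 2 is:
H = [[12, -4], [-4, 16]]
Trace = 12 + 16 = 28
Determinant = 12*16 - (-4)^2 = 176
Discriminant = (28)^2 - 4*176 = 80.0
Eigenvalues: lambda_1 = 9.5279, lambda_2 = 18.4721
The function is convex.

1


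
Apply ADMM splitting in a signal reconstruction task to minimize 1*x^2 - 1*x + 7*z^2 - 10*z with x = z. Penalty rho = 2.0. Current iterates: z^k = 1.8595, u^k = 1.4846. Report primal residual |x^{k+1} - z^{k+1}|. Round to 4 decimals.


ADMM iteration with rho = 2.0, z^k = 1.8595, u^k = 1.4846
Step 1: x-update.
Minimize 1*x^2 - 1*x + (2.0/2)*(x - 1.8595 + 1.4846)^2
FOC: (2*1 + 2.0)*x = 1 + 2.0*(1.8595 - 1.4846)
x^{k+1} = 0.4375
Step 2: z-update.
Minimize 7*z^2 - 10*z + (2.0/2)*(0.4375 - z + 1.4846)^2
FOC: (2*7 + 2.0)*z = 10 + 2.0*(0.4375 + 1.4846)
z^{k+1} = 0.8653
Step 3: u-update.
u^{k+1} = 1.4846 + 0.4375 - 0.8653 = 1.0568
Step 4: Primal residual = |0.4375 - 0.8653| = 0.4278


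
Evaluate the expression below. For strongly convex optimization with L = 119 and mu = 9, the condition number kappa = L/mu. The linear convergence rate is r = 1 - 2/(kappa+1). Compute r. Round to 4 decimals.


Step 1: Compute the condition number.
kappa = L/mu = 119/9 = 13.2222
Step 2: Compute the convergence rate.
r = 1 - 2/(kappa + 1) = 1 - 2*mu/(L + mu) = (L - mu)/(L + mu) = 110/128 = 0.8594


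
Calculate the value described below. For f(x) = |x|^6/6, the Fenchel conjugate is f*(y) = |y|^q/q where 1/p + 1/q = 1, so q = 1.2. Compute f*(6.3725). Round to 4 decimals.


The conjugate exponent q satisfies 1/p + 1/q = 1.
p = 6, so q = 6/(6 - 1) = 1.2
|y|^q = 6.3725^1.2 = 9.2294
f*(6.3725) = 9.2294 / 1.2 = 7.6911


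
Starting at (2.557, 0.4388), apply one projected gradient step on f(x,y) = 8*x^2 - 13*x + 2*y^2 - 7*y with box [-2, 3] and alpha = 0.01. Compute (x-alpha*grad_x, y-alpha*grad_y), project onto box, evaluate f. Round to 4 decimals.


Step 1: Compute gradient at (2.557, 0.4388).
grad_x = 2*8*2.557 - 13 = 27.912
grad_y = 2*2*0.4388 - 7 = -5.2448
Step 2: Gradient step.
x_raw = 2.557 - 0.01*27.912 = 2.2779
y_raw = 0.4388 - 0.01*-5.2448 = 0.4912
Step 3: Project onto [-2, 3].
x_proj = clip(2.2779) = 2.2779
y_proj = clip(0.4912) = 0.4912
Step 4: Evaluate f.
f(2.2779, 0.4912) = 8.9414


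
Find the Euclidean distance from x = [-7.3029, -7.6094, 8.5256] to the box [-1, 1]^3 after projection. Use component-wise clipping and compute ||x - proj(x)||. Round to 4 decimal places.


Project each component onto [-1, 1].
clip(-7.3029) = -1.0, clip(-7.6094) = -1.0, clip(8.5256) = 1.0
Projection = [-1.0, -1.0, 1.0]
Squared diffs: [39.7265, 43.6842, 56.6347]
Distance = sqrt(140.0454) = 11.8341


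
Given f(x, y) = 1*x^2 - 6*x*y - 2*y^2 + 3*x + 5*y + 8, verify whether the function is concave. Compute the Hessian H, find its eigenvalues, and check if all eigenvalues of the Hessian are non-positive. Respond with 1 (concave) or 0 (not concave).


The Hessian of f(x,y) = 1*x^2 - 6*x*y - 2*y^2 + 3*x + 5*y + 8 is:
H = [[2, -6], [-6, -4]]
Trace = 2 - 4 = -2
Determinant = 2*-4 - (-6)^2 = -44
Discriminant = (-2)^2 - 4*-44 = 180.0
Eigenvalues: lambda_1 = -7.7082, lambda_2 = 5.7082
The function is not concave.

0


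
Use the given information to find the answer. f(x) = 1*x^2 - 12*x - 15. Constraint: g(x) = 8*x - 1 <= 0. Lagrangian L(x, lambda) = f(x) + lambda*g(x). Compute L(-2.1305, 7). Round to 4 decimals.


Step 1: Evaluate f(x).
f(-2.1305) = 1*(-2.1305)^2 - 12*(-2.1305) - 15 = 15.105
Step 2: Evaluate g(x).
g(-2.1305) = 8*-2.1305 - 1 = -18.044
Step 3: Compute Lagrangian.
L = 15.105 + 7*-18.044 = -111.203


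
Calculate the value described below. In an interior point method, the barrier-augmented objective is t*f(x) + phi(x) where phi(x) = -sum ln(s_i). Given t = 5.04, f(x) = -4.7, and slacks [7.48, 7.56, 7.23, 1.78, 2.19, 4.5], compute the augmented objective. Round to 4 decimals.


Step 1: Compute log-barrier.
ln values: [2.0122, 2.0229, 1.9782, 0.5766, 0.7839, 1.5041]
phi = -(2.0122 + 2.0229 + 1.9782 + 0.5766 + 0.7839 + 1.5041) = -8.8779
Step 2: Compute augmented objective.
t*f(x) = 5.04*-4.7 = -23.688
Total = -23.688 - 8.8779 = -32.5659


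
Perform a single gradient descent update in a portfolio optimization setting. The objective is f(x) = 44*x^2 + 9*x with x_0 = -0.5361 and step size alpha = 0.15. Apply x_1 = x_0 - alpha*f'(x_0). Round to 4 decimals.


We compute the gradient at x_0 and apply the update.
f'(x) = 88*x + 9
f'(-0.5361) = 88*-0.5361 + 9 = -38.1768
x_1 = -0.5361 - 0.15*-38.1768 = 5.1904


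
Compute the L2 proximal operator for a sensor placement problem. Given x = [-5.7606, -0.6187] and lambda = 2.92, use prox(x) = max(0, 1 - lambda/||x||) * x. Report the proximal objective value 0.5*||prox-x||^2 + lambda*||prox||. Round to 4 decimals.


Step 1: Compute ||x||.
||x|| = 5.7937
Step 2: Compute scaling factor.
scale = max(0, 1 - 2.92/5.7937) = 0.496
Step 3: prox(x) = [-2.8573, -0.3069]
||prox(x)|| = 2.8737
Step 4: Proximal objective.
0.5*||prox-x||^2 = 4.2632
lambda*||prox|| = 8.3912
Total = 12.6545


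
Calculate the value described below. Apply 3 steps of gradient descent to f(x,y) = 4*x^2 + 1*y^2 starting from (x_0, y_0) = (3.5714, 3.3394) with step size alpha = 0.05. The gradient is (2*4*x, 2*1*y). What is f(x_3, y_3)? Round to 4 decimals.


Gradient descent on f(x,y) = 4*x^2 + 1*y^2.
Starting point: (3.5714, 3.3394), alpha = 0.05
Step 1: grad_x = 2*4*3.5714 = 28.5712, grad_y = 2*1*3.3394 = 6.6788
  x_1 = 3.5714 - 0.05*28.5712 = 2.1428
  y_1 = 3.3394 - 0.05*6.6788 = 3.0055
Step 2: grad_x = 2*4*2.1428 = 17.1427, grad_y = 2*1*3.0055 = 6.0109
  x_2 = 2.1428 - 0.05*17.1427 = 1.2857
  y_2 = 3.0055 - 0.05*6.0109 = 2.7049
Step 3: grad_x = 2*4*1.2857 = 10.2856, grad_y = 2*1*2.7049 = 5.4098
  x_3 = 1.2857 - 0.05*10.2856 = 0.7714
  y_3 = 2.7049 - 0.05*5.4098 = 2.4344
f(0.7714, 2.4344) = 4*0.7714^2 + 1*2.4344^2 = 8.3068


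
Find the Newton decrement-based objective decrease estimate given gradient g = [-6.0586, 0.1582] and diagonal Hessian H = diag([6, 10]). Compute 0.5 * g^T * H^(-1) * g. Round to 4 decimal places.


Step 1: H is diagonal, so H^(-1) * g = [-1.0098, 0.0158].
Step 2: g^T H^(-1) g = sum_i g_i^2 / H_ii
  = (-6.0586)^2/6 + (0.1582)^2/10
  = 6.1178 + 0.0025 = 6.1203
Step 3: Objective decrease = 0.5 * g^T H^(-1) g = 3.0601


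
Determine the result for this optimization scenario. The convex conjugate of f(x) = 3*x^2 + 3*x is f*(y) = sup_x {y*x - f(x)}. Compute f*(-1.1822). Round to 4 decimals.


f*(y) = sup_x {y*x - a*x^2 - b*x} = sup_x {(y-b)*x - a*x^2}
FOC: (y - b) - 2a*x = 0 => x* = (y - b)/(2a)
x* = (-1.1822 - 3)/(2*3) = -0.697
f*(-1.1822) = (y-b)^2/(4a) = (-1.1822 - 3)^2/(4*3)
= 17.4908/12 = 1.4576


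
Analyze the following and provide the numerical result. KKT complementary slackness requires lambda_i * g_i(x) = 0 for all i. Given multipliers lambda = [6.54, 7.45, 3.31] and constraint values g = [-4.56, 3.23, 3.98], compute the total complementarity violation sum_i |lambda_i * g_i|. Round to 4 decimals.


KKT complementary slackness check:
lambda_1 * g_1 = 6.54 * -4.56 = -29.8224
lambda_2 * g_2 = 7.45 * 3.23 = 24.0635
lambda_3 * g_3 = 3.31 * 3.98 = 13.1738
Total violation = 29.8224 + 24.0635 + 13.1738 = 67.0597


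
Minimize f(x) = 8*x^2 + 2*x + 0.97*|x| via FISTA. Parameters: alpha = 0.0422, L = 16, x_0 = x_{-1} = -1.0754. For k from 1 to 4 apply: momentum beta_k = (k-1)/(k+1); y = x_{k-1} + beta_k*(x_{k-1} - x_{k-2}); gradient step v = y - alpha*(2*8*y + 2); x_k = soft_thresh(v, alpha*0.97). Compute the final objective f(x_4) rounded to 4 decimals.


FISTA on f(x) = 8*x^2 + 2*x + 0.97*|x|
L = 16, alpha = 0.0422
Iteration 1: beta = 0.0, y = -1.0754 + 0.0*(-1.0754 + 1.0754) = -1.0754
  grad(y) = -15.2064, v = y - alpha*grad = -0.4337
  prox(v) = soft_thresh(-0.4337, 0.0409) = -0.3928
Iteration 2: beta = 0.3333, y = -0.3928 + 0.3333*(-0.3928 + 1.0754) = -0.1652
  grad(y) = -0.6433, v = y - alpha*grad = -0.1381
  prox(v) = soft_thresh(-0.1381, 0.0409) = -0.0971
Iteration 3: beta = 0.5, y = -0.0971 + 0.5*(-0.0971 + 0.3928) = 0.0507
  grad(y) = 2.811, v = y - alpha*grad = -0.0679
  prox(v) = soft_thresh(-0.0679, 0.0409) = -0.027
Iteration 4: beta = 0.6, y = -0.027 + 0.6*(-0.027 + 0.0971) = 0.0151
  grad(y) = 2.2412, v = y - alpha*grad = -0.0795
  prox(v) = soft_thresh(-0.0795, 0.0409) = -0.0386
f(x_4) = 8*(-0.0386)^2 + 2*(-0.0386) + 0.97*|-0.0386| = -0.0278


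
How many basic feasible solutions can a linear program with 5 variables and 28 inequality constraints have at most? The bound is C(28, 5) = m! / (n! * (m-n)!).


Each vertex corresponds to some choice of n active constraints out of m, so the number of vertices is at most C(m, n) = m! / (n!(m-n)!).
m = 28, n = 5
Numerator: 28 * 27 * 26 * 25 * 24
Denominator: 5! = 120
C(28, 5) = 98280


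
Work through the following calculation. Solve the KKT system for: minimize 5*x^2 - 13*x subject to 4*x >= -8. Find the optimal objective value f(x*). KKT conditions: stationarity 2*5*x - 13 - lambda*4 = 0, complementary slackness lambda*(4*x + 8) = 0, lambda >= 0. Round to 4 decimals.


Step 1: Try lambda = 0 (constraint inactive).
Stationarity: 2*5*x - 13 = 0
x* = 13/(2*5) = 1.3
Check constraint: 4*1.3 = 5.2 >= -8 -- satisfied.
Step 2: Compute optimal value.
f(x*) = 5*1.3^2 - 13*1.3 = -8.45


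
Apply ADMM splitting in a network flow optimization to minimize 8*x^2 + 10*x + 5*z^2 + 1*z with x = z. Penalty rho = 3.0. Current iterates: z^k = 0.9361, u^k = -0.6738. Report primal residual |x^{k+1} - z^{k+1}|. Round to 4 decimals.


ADMM iteration with rho = 3.0, z^k = 0.9361, u^k = -0.6738
Step 1: x-update.
Minimize 8*x^2 + 10*x + (3.0/2)*(x - 0.9361 - 0.6738)^2
FOC: (2*8 + 3.0)*x = -10 + 3.0*(0.9361 + 0.6738)
x^{k+1} = -0.2721
Step 2: z-update.
Minimize 5*z^2 + 1*z + (3.0/2)*(-0.2721 - z - 0.6738)^2
FOC: (2*5 + 3.0)*z = -1 + 3.0*(-0.2721 - 0.6738)
z^{k+1} = -0.2952
Step 3: u-update.
u^{k+1} = -0.6738 - 0.2721 + 0.2952 = -0.6507
Step 4: Primal residual = |-0.2721 + 0.2952| = 0.0231


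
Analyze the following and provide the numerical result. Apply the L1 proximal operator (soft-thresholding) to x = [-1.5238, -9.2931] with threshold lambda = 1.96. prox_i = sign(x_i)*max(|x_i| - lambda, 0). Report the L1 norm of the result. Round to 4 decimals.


Soft-thresholding with lambda = 1.96:
prox(-1.5238) = sign(-1.5238)*max(|-1.5238| - 1.96, 0) = 0.0
prox(-9.2931) = sign(-9.2931)*max(|-9.2931| - 1.96, 0) = -7.3331
prox(x) = [0.0, -7.3331]
||prox(x)||_1 = 0.0 + 7.3331 = 7.3331


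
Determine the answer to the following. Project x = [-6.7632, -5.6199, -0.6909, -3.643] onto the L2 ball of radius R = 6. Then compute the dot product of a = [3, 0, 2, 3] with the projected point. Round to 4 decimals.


Step 1: Compute ||x|| (intermediates to 6 decimals).
||x|| = sqrt((-6.7632)^2 + (-5.6199)^2 + (-0.6909)^2 + (-3.643)^2) = 9.543214
Step 2: Project.
Since ||x|| > R, scale = R/||x|| = 6/9.543214 = 0.628719, proj(x) = scale * x
proj(x) = [-4.252152, -3.533338, -0.434382, -2.290423]
Step 3: Dot product.
a^T * proj(x) = 3*(-4.252152) + 0*(-3.533338) + 2*(-0.434382) + 3*(-2.290423) = -20.4965


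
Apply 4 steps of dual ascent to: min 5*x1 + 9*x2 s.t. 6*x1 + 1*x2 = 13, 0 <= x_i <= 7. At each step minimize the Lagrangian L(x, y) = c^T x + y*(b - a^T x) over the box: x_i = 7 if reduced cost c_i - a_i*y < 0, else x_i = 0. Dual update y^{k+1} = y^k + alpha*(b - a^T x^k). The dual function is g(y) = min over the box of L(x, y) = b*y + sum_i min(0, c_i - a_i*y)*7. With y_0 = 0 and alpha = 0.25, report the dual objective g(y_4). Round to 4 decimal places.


Dual ascent for LP: min 5*x1 + 9*x2, 6*x1 + 1*x2 = 13, 0 <= x_i <= 7
Step 1: y^k = 0.0, reduced costs: (5.0, 9.0)
  x^k = (0.0, 0.0), subgradient = b - a^T x = 13.0
  y^{k+1} = 0.0 + 0.25*13.0 = 3.25
Step 2: y^k = 3.25, reduced costs: (-14.5, 5.75)
  x^k = (7.0, 0.0), subgradient = b - a^T x = -29.0
  y^{k+1} = 3.25 + 0.25*-29.0 = -4.0
Step 3: y^k = -4.0, reduced costs: (29.0, 13.0)
  x^k = (0.0, 0.0), subgradient = b - a^T x = 13.0
  y^{k+1} = -4.0 + 0.25*13.0 = -0.75
Step 4: y^k = -0.75, reduced costs: (9.5, 9.75)
  x^k = (0.0, 0.0), subgradient = b - a^T x = 13.0
  y^{k+1} = -0.75 + 0.25*13.0 = 2.5
Dual objective at y_4 = 2.5: reduced costs (-10.0, 6.5), box minimizer x = (7.0, 0.0)
g(y_4) = b*y + (c1 - a1*y)*x1 + (c2 - a2*y)*x2 = 13*2.5 + (-10.0)*7.0 + 6.5*0.0 = 32.5 - 70.0 + 0.0 = -37.5


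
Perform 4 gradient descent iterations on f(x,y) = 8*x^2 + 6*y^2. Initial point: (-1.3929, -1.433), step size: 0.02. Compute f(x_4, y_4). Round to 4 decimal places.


Gradient descent on f(x,y) = 8*x^2 + 6*y^2.
Starting point: (-1.3929, -1.433), alpha = 0.02
Step 1: grad_x = 2*8*-1.3929 = -22.2864, grad_y = 2*6*-1.433 = -17.196
  x_1 = -1.3929 - 0.02*-22.2864 = -0.9472
  y_1 = -1.433 - 0.02*-17.196 = -1.0891
Step 2: grad_x = 2*8*-0.9472 = -15.1548, grad_y = 2*6*-1.0891 = -13.069
  x_2 = -0.9472 - 0.02*-15.1548 = -0.6441
  y_2 = -1.0891 - 0.02*-13.069 = -0.8277
Step 3: grad_x = 2*8*-0.6441 = -10.3052, grad_y = 2*6*-0.8277 = -9.9324
  x_3 = -0.6441 - 0.02*-10.3052 = -0.438
  y_3 = -0.8277 - 0.02*-9.9324 = -0.6291
Step 4: grad_x = 2*8*-0.438 = -7.0076, grad_y = 2*6*-0.6291 = -7.5486
  x_4 = -0.438 - 0.02*-7.0076 = -0.2978
  y_4 = -0.6291 - 0.02*-7.5486 = -0.4781
f(-0.2978, -0.4781) = 8*(-0.2978)^2 + 6*(-0.4781)^2 = 2.0809


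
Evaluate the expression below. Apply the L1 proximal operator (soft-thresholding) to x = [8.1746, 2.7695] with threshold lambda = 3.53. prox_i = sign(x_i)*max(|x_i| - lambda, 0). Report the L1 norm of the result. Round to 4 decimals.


Soft-thresholding with lambda = 3.53:
prox(8.1746) = sign(8.1746)*max(|8.1746| - 3.53, 0) = 4.6446
prox(2.7695) = sign(2.7695)*max(|2.7695| - 3.53, 0) = 0.0
prox(x) = [4.6446, 0.0]
||prox(x)||_1 = 4.6446 + 0.0 = 4.6446


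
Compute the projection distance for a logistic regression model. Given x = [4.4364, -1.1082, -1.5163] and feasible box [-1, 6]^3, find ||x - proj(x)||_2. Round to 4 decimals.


Project each component onto [-1, 6].
clip(4.4364) = 4.4364, clip(-1.1082) = -1.0, clip(-1.5163) = -1.0
Projection = [4.4364, -1.0, -1.0]
Squared diffs: [0.0, 0.0117, 0.2666]
Distance = sqrt(0.2783) = 0.5275


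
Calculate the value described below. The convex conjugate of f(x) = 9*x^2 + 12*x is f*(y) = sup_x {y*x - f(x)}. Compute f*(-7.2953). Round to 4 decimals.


f*(y) = sup_x {y*x - a*x^2 - b*x} = sup_x {(y-b)*x - a*x^2}
FOC: (y - b) - 2a*x = 0 => x* = (y - b)/(2a)
x* = (-7.2953 - 12)/(2*9) = -1.072
f*(-7.2953) = (y-b)^2/(4a) = (-7.2953 - 12)^2/(4*9)
= 372.3086/36 = 10.3419


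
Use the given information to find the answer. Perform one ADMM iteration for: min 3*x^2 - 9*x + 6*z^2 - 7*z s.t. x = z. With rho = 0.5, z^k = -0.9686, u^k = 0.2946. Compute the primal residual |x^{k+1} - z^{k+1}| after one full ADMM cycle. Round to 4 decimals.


ADMM iteration with rho = 0.5, z^k = -0.9686, u^k = 0.2946
Step 1: x-update.
Minimize 3*x^2 - 9*x + (0.5/2)*(x + 0.9686 + 0.2946)^2
FOC: (2*3 + 0.5)*x = 9 + 0.5*(-0.9686 - 0.2946)
x^{k+1} = 1.2874
Step 2: z-update.
Minimize 6*z^2 - 7*z + (0.5/2)*(1.2874 - z + 0.2946)^2
FOC: (2*6 + 0.5)*z = 7 + 0.5*(1.2874 + 0.2946)
z^{k+1} = 0.6233
Step 3: u-update.
u^{k+1} = 0.2946 + 1.2874 - 0.6233 = 0.9588
Step 4: Primal residual = |1.2874 - 0.6233| = 0.6642


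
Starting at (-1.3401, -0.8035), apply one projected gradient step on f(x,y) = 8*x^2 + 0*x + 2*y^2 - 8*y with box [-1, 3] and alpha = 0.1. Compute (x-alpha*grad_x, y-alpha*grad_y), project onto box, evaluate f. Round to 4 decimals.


Step 1: Compute gradient at (-1.3401, -0.8035).
grad_x = 2*8*-1.3401 + 0 = -21.4416
grad_y = 2*2*-0.8035 - 8 = -11.214
Step 2: Gradient step.
x_raw = -1.3401 - 0.1*-21.4416 = 0.8041
y_raw = -0.8035 - 0.1*-11.214 = 0.3179
Step 3: Project onto [-1, 3].
x_proj = clip(0.8041) = 0.8041
y_proj = clip(0.3179) = 0.3179
Step 4: Evaluate f.
f(0.8041, 0.3179) = 2.831


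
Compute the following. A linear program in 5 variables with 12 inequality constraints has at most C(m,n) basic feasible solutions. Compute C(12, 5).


Each vertex corresponds to some choice of n active constraints out of m, so the number of vertices is at most C(m, n) = m! / (n!(m-n)!).
m = 12, n = 5
Numerator: 12 * 11 * 10 * 9 * 8
Denominator: 5! = 120
C(12, 5) = 792
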